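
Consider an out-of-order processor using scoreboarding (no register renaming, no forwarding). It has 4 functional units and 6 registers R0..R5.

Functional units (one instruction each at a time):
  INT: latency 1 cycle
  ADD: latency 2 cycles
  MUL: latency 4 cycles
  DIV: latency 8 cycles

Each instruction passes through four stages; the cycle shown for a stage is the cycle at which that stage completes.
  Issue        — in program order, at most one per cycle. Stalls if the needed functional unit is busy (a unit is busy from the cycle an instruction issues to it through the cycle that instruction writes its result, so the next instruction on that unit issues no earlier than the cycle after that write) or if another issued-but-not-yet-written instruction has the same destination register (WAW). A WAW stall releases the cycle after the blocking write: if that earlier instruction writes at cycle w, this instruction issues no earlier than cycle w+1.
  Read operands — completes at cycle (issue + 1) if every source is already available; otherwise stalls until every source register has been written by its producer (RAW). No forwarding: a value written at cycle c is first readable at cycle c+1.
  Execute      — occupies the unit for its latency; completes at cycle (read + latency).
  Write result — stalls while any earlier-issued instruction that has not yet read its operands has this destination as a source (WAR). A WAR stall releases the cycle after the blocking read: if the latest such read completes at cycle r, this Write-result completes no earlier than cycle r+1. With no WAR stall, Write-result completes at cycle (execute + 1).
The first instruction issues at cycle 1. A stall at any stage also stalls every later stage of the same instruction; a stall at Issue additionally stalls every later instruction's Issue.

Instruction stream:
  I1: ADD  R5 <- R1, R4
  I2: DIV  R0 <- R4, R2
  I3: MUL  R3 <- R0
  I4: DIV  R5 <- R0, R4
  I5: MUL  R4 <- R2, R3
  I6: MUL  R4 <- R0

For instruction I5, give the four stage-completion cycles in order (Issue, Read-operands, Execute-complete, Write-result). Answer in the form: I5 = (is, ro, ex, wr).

I5 = (19, 20, 24, 25)

I1  is:1  ro:2  ex:4  wr:5
I2  is:2  ro:3  ex:11  wr:12
I3  is:3  ro:13  ex:17  wr:18  — RAW R0: wait I2 write@12
I4  is:13  ro:14  ex:22  wr:23  — struct: DIV busy until I2 writes@12
I5  is:19  ro:20  ex:24  wr:25  — struct: MUL busy until I3 writes@18
I6  is:26  ro:27  ex:31  wr:32  — struct: MUL busy until I5 writes@25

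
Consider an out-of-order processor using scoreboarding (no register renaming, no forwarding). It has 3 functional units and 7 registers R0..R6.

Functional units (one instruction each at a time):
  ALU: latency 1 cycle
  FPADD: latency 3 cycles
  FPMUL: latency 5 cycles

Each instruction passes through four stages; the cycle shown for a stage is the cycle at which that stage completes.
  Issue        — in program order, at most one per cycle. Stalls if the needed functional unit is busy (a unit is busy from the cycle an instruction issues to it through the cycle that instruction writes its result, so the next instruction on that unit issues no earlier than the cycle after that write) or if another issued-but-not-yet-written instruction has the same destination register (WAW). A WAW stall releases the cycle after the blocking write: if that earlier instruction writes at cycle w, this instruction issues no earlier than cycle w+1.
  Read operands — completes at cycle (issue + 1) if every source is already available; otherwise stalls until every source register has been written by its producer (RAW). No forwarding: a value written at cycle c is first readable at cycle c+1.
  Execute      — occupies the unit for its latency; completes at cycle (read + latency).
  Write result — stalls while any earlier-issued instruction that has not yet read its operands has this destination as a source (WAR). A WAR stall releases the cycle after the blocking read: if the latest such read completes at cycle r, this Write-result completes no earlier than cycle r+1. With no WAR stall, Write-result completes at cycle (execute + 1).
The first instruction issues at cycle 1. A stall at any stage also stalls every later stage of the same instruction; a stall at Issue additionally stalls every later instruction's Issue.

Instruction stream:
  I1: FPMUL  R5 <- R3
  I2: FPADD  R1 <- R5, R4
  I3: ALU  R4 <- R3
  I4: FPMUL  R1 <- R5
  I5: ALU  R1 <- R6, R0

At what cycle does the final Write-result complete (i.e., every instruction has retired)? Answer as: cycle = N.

I1: IS=1 RO=2 EX=7 WR=8
I2: IS=2 RO=9 EX=12 WR=13  [RAW R5: wait I1 write@8]
I3: IS=3 RO=4 EX=5 WR=10  [WAR R4: wait I2 read@9]
I4: IS=14 RO=15 EX=20 WR=21  [WAW R1: wait I2 write@13]
I5: IS=22 RO=23 EX=24 WR=25  [WAW R1: wait I4 write@21]

cycle = 25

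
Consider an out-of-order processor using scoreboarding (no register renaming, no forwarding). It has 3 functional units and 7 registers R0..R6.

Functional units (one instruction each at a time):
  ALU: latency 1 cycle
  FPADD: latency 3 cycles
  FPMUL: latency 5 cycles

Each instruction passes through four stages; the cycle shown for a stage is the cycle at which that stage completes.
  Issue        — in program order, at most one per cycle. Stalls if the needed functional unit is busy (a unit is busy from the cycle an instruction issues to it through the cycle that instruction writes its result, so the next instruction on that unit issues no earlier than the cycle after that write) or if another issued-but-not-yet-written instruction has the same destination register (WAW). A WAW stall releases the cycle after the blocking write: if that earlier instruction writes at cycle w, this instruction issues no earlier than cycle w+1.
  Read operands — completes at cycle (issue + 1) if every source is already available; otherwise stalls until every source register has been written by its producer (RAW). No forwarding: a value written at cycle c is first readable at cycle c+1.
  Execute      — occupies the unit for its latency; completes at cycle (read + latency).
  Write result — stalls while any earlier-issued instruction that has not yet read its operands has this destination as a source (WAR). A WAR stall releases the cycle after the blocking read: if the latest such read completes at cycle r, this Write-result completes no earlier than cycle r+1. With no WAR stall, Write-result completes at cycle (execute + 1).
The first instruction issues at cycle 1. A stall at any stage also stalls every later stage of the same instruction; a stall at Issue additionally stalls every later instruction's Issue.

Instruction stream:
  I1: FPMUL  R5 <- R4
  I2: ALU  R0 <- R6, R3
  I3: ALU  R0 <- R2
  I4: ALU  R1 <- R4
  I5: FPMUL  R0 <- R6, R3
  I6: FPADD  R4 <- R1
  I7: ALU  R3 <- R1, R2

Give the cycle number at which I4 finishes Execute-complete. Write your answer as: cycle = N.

cycle = 12

[1] I1 issues→FPMUL
[2] I1 reads, I2 issues→ALU
[3] I2 reads
[4] I2 exec-done
[5] I2 writes R0
[6] I3 issues→ALU
[7] I1 exec-done, I3 reads
[8] I1 writes R5, I3 exec-done
[9] I3 writes R0
[10] I4 issues→ALU
[11] I4 reads, I5 issues→FPMUL
[12] I4 exec-done, I5 reads, I6 issues→FPADD
[13] I4 writes R1
[14] I6 reads, I7 issues→ALU
[15] I7 reads
[16] I7 exec-done
[17] I5 exec-done, I6 exec-done, I7 writes R3
[18] I5 writes R0, I6 writes R4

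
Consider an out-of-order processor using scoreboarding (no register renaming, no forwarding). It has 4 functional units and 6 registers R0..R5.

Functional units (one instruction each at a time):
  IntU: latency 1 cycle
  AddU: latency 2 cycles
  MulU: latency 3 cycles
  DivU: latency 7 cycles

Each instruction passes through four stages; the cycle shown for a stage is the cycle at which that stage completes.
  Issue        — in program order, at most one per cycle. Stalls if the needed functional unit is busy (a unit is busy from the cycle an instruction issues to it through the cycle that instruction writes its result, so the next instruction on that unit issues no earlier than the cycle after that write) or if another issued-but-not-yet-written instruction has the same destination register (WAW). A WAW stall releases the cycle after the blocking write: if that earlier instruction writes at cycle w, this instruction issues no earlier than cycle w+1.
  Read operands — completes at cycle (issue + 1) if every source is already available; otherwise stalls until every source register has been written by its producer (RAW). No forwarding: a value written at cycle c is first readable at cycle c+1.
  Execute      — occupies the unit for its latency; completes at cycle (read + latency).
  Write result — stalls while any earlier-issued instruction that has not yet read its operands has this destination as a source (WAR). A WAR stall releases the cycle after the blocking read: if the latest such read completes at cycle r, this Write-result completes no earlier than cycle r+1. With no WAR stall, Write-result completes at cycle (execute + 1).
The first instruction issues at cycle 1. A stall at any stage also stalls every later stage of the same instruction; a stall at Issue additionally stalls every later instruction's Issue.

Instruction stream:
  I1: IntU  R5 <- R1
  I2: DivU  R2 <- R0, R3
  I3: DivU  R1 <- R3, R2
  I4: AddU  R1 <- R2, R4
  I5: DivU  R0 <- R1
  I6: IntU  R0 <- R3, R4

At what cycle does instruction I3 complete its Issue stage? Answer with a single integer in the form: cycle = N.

cycle = 12

t=1  I1 issues→IntU
t=2  I1 reads · I2 issues→DivU
t=3  I1 exec-done · I2 reads
t=4  I1 writes R5
t=10  I2 exec-done
t=11  I2 writes R2
t=12  I3 issues→DivU
t=13  I3 reads
t=20  I3 exec-done
t=21  I3 writes R1
t=22  I4 issues→AddU
t=23  I4 reads · I5 issues→DivU
t=25  I4 exec-done
t=26  I4 writes R1
t=27  I5 reads
t=34  I5 exec-done
t=35  I5 writes R0
t=36  I6 issues→IntU
t=37  I6 reads
t=38  I6 exec-done
t=39  I6 writes R0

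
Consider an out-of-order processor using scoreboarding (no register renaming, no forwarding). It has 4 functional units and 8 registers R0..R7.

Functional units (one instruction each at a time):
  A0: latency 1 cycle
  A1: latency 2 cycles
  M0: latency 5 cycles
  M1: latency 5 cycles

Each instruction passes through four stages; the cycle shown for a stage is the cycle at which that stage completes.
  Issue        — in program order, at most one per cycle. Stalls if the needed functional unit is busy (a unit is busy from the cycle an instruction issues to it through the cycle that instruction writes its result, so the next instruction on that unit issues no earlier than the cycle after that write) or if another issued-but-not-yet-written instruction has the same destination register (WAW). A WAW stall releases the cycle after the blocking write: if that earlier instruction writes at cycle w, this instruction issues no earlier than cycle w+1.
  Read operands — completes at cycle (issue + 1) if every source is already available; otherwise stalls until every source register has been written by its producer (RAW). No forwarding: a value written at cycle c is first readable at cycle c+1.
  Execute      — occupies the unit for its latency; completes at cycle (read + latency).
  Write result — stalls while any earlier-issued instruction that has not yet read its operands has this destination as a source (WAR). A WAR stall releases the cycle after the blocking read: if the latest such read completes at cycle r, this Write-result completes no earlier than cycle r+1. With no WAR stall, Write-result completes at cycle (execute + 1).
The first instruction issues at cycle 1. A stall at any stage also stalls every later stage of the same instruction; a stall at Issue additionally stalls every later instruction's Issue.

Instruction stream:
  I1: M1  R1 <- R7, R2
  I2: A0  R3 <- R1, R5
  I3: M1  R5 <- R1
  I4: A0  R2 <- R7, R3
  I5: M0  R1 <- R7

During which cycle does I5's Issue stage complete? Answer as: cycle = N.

cycle = 13

  I1 | 1 | 2 | 7 | 8
  I2 | 2 | 9 | 10 | 11   RAW R1: wait I1 write@8
  I3 | 9 | 10 | 15 | 16   struct: M1 busy until I1 writes@8
  I4 | 12 | 13 | 14 | 15   struct: A0 busy until I2 writes@11
  I5 | 13 | 14 | 19 | 20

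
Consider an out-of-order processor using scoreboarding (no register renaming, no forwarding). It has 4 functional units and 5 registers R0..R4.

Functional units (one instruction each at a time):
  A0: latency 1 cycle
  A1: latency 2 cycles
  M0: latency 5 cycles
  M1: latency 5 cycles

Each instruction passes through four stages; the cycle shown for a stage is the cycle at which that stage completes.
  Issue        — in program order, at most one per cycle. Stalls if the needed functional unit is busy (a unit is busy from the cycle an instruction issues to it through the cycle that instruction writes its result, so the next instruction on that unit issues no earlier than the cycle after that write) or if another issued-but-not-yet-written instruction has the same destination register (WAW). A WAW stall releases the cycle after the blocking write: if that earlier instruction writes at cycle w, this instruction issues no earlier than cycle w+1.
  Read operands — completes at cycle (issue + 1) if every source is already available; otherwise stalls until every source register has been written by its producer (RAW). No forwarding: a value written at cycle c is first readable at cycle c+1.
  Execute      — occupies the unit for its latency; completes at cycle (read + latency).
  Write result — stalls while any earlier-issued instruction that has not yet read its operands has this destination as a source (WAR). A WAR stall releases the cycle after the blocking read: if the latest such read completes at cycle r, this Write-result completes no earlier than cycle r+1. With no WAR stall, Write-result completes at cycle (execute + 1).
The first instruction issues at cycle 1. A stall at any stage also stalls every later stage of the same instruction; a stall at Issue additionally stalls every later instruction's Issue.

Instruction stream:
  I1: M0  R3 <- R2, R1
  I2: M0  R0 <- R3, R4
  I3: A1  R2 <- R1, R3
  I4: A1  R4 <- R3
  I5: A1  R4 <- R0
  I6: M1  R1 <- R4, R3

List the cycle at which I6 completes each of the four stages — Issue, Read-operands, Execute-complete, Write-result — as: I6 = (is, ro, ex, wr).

c1: I1 dispatched to M0
c2: I1 operands ready
c7: I1 complete
c8: R3←I1
c9: I2 dispatched to M0
c10: I2 operands ready | I3 dispatched to A1
c11: I3 operands ready
c13: I3 complete
c14: R2←I3
c15: I2 complete | I4 dispatched to A1
c16: R0←I2 | I4 operands ready
c18: I4 complete
c19: R4←I4
c20: I5 dispatched to A1
c21: I5 operands ready | I6 dispatched to M1
c23: I5 complete
c24: R4←I5
c25: I6 operands ready
c30: I6 complete
c31: R1←I6

I6 = (21, 25, 30, 31)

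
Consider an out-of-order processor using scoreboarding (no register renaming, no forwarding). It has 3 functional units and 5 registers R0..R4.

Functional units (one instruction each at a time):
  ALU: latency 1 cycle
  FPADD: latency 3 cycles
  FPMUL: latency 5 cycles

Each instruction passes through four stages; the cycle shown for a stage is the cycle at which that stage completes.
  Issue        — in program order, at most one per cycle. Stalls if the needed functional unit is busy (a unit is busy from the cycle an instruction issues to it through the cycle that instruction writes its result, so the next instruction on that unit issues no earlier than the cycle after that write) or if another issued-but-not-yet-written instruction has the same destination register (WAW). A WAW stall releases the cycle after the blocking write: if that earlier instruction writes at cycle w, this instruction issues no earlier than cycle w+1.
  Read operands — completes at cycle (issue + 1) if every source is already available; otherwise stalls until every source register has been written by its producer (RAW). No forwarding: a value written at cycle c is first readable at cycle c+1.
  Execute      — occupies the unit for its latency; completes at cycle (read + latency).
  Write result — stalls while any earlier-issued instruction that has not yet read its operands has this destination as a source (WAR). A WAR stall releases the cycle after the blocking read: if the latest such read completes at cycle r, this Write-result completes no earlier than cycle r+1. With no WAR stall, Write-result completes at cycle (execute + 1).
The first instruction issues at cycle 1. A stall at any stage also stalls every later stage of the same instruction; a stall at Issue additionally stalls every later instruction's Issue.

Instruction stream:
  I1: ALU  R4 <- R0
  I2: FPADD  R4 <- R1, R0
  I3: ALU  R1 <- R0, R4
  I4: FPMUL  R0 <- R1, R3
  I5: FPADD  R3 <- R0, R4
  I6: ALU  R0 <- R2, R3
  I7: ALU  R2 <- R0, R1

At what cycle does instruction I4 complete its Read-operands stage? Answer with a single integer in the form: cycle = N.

c1: I1 dispatched to ALU
c2: I1 operands ready
c3: I1 complete
c4: R4←I1
c5: I2 dispatched to FPADD
c6: I2 operands ready, I3 dispatched to ALU
c7: I4 dispatched to FPMUL
c9: I2 complete
c10: R4←I2
c11: I3 operands ready, I5 dispatched to FPADD
c12: I3 complete
c13: R1←I3
c14: I4 operands ready
c19: I4 complete
c20: R0←I4
c21: I5 operands ready, I6 dispatched to ALU
c24: I5 complete
c25: R3←I5
c26: I6 operands ready
c27: I6 complete
c28: R0←I6
c29: I7 dispatched to ALU
c30: I7 operands ready
c31: I7 complete
c32: R2←I7

cycle = 14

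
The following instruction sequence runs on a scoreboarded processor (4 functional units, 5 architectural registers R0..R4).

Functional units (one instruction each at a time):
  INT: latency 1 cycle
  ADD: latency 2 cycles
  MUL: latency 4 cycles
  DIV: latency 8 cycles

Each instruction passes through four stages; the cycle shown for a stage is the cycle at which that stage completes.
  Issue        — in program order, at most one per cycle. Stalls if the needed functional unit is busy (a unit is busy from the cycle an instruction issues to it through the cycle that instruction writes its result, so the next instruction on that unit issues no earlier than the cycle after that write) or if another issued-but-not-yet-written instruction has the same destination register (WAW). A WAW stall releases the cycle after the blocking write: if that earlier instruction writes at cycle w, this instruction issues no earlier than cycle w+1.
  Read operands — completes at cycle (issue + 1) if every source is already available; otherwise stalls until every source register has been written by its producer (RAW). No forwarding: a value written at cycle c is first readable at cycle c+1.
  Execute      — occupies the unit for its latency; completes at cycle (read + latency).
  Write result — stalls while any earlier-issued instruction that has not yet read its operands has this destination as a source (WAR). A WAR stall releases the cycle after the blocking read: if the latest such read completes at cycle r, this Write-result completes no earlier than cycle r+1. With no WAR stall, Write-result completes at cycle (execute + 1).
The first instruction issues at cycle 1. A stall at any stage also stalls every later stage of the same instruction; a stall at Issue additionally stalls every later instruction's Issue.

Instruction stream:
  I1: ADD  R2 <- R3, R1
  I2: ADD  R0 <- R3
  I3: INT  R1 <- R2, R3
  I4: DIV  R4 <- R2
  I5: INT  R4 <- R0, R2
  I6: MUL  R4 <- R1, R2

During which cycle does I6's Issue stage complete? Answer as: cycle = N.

cycle 1: issue I1 (ADD)
cycle 2: I1 read-ops
cycle 4: I1 finished on ADD
cycle 5: I1→R2
cycle 6: issue I2 (ADD)
cycle 7: I2 read-ops; issue I3 (INT)
cycle 8: I3 read-ops; issue I4 (DIV)
cycle 9: I2 finished on ADD; I3 finished on INT; I4 read-ops
cycle 10: I2→R0; I3→R1
cycle 17: I4 finished on DIV
cycle 18: I4→R4
cycle 19: issue I5 (INT)
cycle 20: I5 read-ops
cycle 21: I5 finished on INT
cycle 22: I5→R4
cycle 23: issue I6 (MUL)
cycle 24: I6 read-ops
cycle 28: I6 finished on MUL
cycle 29: I6→R4

cycle = 23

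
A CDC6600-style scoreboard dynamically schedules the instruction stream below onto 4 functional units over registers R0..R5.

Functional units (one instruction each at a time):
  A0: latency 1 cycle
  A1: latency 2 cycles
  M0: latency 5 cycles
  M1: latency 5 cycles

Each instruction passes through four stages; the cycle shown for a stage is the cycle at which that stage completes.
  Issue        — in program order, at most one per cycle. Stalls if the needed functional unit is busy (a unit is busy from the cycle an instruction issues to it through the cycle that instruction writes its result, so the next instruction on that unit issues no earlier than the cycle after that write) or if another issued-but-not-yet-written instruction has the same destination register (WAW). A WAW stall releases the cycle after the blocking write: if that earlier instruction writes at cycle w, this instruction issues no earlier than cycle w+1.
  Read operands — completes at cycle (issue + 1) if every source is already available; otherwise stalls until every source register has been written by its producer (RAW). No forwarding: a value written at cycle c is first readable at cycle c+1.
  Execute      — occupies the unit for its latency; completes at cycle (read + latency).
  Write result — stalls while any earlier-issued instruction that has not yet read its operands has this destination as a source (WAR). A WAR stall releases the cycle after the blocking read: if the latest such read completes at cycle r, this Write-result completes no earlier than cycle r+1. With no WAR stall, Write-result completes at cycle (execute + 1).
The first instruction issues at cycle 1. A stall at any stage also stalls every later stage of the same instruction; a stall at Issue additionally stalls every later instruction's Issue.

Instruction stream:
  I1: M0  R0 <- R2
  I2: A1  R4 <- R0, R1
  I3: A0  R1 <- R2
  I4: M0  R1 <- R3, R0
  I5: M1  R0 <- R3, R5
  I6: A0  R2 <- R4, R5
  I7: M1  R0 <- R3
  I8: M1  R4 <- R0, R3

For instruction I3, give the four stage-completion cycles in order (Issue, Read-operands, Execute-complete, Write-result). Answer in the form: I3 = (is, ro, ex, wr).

I3 = (3, 4, 5, 10)

[I1] 1/2/7/8
[I2] 2/9/11/12  (RAW R0: wait I1 write@8)
[I3] 3/4/5/10  (WAR R1: wait I2 read@9)
[I4] 11/12/17/18  (WAW R1: wait I3 write@10)
[I5] 12/13/18/19
[I6] 13/14/15/16
[I7] 20/21/26/27  (struct: M1 busy until I5 writes@19)
[I8] 28/29/34/35  (struct: M1 busy until I7 writes@27)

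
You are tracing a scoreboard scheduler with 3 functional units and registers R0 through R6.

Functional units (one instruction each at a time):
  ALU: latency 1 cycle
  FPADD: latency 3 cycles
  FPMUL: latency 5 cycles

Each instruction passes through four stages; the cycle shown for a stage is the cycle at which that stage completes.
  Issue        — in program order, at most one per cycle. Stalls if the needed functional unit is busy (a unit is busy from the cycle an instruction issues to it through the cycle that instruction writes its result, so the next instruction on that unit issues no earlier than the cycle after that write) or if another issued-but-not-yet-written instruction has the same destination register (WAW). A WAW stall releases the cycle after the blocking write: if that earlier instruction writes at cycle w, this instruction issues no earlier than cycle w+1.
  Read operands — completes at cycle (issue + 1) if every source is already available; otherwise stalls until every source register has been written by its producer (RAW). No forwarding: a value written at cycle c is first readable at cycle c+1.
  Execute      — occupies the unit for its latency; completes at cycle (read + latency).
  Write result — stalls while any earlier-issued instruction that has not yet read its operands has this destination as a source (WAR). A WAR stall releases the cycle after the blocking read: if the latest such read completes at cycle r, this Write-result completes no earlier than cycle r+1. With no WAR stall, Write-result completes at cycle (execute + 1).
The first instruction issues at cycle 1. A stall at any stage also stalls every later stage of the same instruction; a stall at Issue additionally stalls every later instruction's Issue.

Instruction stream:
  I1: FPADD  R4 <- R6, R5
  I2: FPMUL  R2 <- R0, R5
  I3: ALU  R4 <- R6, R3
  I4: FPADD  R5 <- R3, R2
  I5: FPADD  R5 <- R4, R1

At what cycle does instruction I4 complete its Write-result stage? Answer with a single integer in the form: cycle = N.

t=1  I1 dispatched to FPADD
t=2  I1 operands ready · I2 dispatched to FPMUL
t=3  I2 operands ready
t=5  I1 complete
t=6  R4←I1
t=7  I3 dispatched to ALU
t=8  I2 complete · I3 operands ready · I4 dispatched to FPADD
t=9  R2←I2 · I3 complete
t=10  R4←I3 · I4 operands ready
t=13  I4 complete
t=14  R5←I4
t=15  I5 dispatched to FPADD
t=16  I5 operands ready
t=19  I5 complete
t=20  R5←I5

cycle = 14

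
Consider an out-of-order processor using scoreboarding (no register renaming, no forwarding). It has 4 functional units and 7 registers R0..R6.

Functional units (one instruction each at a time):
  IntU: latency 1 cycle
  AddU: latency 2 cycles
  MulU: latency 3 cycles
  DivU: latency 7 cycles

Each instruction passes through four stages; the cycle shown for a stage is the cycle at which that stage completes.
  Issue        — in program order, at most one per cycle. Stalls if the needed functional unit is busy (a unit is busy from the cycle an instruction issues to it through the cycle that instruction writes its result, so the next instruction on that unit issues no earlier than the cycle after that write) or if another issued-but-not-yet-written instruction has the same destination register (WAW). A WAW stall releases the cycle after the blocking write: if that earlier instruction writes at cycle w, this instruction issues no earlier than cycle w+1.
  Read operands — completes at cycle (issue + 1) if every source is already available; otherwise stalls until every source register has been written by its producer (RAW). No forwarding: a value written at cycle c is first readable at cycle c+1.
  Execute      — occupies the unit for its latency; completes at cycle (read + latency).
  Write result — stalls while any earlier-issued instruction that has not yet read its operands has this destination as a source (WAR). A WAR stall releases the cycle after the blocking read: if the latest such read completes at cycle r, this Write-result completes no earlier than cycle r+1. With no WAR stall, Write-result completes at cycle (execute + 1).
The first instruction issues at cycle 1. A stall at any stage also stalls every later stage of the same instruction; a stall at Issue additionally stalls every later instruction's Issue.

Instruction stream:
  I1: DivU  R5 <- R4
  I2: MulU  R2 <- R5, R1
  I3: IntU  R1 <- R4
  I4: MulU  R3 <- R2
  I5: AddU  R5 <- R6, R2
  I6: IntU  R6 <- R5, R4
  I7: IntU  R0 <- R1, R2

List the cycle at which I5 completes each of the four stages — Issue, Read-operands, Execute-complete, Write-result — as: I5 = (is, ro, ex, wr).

I5 = (17, 18, 20, 21)

  I1 | 1 | 2 | 9 | 10
  I2 | 2 | 11 | 14 | 15   RAW R5: wait I1 write@10
  I3 | 3 | 4 | 5 | 12   WAR R1: wait I2 read@11
  I4 | 16 | 17 | 20 | 21   struct: MulU busy until I2 writes@15
  I5 | 17 | 18 | 20 | 21
  I6 | 18 | 22 | 23 | 24   RAW R5: wait I5 write@21
  I7 | 25 | 26 | 27 | 28   struct: IntU busy until I6 writes@24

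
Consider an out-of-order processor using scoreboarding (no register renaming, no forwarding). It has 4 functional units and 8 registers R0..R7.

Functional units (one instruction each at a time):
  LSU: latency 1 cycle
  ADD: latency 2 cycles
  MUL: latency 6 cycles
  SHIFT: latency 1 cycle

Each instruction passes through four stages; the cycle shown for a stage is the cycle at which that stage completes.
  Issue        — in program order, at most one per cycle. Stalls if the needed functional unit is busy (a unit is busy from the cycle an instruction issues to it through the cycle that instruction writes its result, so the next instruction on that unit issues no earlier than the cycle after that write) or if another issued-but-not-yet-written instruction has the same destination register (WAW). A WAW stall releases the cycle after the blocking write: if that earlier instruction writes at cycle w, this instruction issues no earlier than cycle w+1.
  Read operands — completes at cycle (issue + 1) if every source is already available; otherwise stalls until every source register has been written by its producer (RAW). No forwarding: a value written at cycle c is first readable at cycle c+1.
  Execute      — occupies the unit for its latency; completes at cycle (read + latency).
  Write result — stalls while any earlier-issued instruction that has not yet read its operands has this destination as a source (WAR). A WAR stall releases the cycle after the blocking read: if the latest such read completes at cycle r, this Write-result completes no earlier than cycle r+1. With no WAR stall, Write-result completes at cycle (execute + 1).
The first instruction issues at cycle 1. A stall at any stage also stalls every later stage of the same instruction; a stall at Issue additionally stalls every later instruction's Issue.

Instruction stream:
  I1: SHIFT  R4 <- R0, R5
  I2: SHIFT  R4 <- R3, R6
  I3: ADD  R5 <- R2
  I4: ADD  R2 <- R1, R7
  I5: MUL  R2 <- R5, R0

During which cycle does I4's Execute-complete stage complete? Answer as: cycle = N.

t=1  I1→SHIFT
t=2  I1 RO
t=3  I1 EX
t=4  I1 WR R4
t=5  I2→SHIFT
t=6  I2 RO · I3→ADD
t=7  I2 EX · I3 RO
t=8  I2 WR R4
t=9  I3 EX
t=10  I3 WR R5
t=11  I4→ADD
t=12  I4 RO
t=14  I4 EX
t=15  I4 WR R2
t=16  I5→MUL
t=17  I5 RO
t=23  I5 EX
t=24  I5 WR R2

cycle = 14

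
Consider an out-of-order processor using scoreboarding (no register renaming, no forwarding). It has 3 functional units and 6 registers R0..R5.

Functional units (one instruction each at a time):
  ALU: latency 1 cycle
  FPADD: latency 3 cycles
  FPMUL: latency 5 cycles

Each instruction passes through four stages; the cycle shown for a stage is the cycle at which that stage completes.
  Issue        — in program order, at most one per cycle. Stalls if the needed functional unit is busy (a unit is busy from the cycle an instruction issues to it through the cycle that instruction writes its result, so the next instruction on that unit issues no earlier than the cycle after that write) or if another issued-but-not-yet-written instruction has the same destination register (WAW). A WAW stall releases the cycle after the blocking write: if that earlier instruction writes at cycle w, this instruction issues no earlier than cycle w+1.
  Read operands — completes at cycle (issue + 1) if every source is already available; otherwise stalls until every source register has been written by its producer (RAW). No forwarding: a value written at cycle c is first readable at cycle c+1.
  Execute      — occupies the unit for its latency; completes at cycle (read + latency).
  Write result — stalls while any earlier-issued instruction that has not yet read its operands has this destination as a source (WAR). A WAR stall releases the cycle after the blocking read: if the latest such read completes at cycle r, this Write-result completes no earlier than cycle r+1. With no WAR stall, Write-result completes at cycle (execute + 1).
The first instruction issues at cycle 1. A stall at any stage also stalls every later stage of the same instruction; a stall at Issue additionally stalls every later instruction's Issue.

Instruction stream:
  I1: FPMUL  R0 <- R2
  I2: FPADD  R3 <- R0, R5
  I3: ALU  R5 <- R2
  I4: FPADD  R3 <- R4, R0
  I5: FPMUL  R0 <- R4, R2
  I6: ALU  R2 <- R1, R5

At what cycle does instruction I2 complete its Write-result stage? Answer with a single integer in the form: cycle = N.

[1] I1→FPMUL
[2] I1 RO; I2→FPADD
[3] I3→ALU
[4] I3 RO
[5] I3 EX
[7] I1 EX
[8] I1 WR R0
[9] I2 RO
[10] I3 WR R5
[12] I2 EX
[13] I2 WR R3
[14] I4→FPADD
[15] I4 RO; I5→FPMUL
[16] I5 RO; I6→ALU
[17] I6 RO
[18] I4 EX; I6 EX
[19] I4 WR R3; I6 WR R2
[21] I5 EX
[22] I5 WR R0

cycle = 13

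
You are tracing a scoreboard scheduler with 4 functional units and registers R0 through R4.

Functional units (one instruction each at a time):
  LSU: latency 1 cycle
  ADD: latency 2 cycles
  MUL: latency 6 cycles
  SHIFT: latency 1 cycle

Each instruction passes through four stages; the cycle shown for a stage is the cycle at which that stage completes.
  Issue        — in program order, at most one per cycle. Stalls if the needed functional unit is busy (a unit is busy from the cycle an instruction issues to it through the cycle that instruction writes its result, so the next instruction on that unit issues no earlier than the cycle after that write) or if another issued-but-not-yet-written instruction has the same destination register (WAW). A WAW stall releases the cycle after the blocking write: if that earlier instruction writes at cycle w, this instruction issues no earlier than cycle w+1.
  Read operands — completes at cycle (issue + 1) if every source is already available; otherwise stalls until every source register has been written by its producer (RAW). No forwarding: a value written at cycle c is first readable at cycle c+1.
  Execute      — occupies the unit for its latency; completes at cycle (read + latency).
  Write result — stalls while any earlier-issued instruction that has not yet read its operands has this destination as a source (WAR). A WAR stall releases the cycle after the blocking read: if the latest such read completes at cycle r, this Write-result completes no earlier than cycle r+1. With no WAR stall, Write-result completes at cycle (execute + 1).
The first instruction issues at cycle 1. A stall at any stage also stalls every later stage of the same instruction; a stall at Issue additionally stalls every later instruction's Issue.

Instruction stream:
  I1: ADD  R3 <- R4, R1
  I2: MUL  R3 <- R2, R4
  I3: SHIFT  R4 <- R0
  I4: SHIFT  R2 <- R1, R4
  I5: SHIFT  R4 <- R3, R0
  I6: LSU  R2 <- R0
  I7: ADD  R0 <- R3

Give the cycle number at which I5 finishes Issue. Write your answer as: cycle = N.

  I1 | 1 | 2 | 4 | 5
  I2 | 6 | 7 | 13 | 14   WAW R3: wait I1 write@5
  I3 | 7 | 8 | 9 | 10
  I4 | 11 | 12 | 13 | 14   struct: SHIFT busy until I3 writes@10
  I5 | 15 | 16 | 17 | 18   struct: SHIFT busy until I4 writes@14
  I6 | 16 | 17 | 18 | 19
  I7 | 17 | 18 | 20 | 21

cycle = 15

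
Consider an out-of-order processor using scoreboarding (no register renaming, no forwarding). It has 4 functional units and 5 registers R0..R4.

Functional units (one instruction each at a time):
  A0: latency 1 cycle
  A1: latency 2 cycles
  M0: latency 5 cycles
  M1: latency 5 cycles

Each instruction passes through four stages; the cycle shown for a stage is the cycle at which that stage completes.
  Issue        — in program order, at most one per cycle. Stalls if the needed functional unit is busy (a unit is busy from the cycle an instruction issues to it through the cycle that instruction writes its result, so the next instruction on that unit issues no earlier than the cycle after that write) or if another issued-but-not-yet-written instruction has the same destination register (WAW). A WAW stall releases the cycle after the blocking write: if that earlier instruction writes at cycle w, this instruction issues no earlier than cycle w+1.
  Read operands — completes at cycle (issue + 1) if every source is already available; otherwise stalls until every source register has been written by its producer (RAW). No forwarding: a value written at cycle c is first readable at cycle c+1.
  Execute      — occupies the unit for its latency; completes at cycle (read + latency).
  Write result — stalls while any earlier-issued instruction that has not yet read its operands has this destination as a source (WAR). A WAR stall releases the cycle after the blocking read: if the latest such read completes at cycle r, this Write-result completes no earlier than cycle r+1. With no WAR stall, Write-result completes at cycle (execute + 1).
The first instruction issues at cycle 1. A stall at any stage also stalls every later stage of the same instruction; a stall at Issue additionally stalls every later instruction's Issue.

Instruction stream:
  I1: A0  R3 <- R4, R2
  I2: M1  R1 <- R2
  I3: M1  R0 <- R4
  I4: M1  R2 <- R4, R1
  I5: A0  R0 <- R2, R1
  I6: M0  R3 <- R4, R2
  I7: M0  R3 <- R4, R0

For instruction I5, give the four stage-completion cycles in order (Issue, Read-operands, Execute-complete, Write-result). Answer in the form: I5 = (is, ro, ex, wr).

[1] issue I1 (A0)
[2] I1 read-ops, issue I2 (M1)
[3] I1 finished on A0, I2 read-ops
[4] I1→R3
[8] I2 finished on M1
[9] I2→R1
[10] issue I3 (M1)
[11] I3 read-ops
[16] I3 finished on M1
[17] I3→R0
[18] issue I4 (M1)
[19] I4 read-ops, issue I5 (A0)
[20] issue I6 (M0)
[24] I4 finished on M1
[25] I4→R2
[26] I5 read-ops, I6 read-ops
[27] I5 finished on A0
[28] I5→R0
[31] I6 finished on M0
[32] I6→R3
[33] issue I7 (M0)
[34] I7 read-ops
[39] I7 finished on M0
[40] I7→R3

I5 = (19, 26, 27, 28)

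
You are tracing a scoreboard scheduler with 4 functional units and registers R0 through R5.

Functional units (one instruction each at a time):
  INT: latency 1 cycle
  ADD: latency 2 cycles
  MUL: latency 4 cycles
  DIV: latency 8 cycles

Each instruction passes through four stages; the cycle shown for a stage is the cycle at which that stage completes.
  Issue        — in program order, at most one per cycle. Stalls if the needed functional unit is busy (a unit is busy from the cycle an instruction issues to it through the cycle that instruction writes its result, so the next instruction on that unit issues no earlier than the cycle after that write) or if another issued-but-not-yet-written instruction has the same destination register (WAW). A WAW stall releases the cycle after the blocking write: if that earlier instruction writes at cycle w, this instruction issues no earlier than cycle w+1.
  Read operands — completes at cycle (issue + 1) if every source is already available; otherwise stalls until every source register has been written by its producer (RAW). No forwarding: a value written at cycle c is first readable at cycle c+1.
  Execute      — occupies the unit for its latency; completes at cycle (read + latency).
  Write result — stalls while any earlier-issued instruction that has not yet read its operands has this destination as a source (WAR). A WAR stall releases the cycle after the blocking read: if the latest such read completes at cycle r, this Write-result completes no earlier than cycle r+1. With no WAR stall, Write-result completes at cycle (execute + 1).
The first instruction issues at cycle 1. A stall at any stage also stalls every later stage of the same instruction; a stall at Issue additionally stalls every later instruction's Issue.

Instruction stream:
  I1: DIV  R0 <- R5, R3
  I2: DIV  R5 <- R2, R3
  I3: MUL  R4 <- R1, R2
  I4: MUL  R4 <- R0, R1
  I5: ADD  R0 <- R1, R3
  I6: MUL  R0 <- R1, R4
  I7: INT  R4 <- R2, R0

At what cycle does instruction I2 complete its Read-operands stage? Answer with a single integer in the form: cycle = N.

I1  is:1  ro:2  ex:10  wr:11
I2  is:12  ro:13  ex:21  wr:22  — struct: DIV busy until I1 writes@11
I3  is:13  ro:14  ex:18  wr:19
I4  is:20  ro:21  ex:25  wr:26  — struct: MUL busy until I3 writes@19
I5  is:21  ro:22  ex:24  wr:25
I6  is:27  ro:28  ex:32  wr:33  — struct: MUL busy until I4 writes@26
I7  is:28  ro:34  ex:35  wr:36  — RAW R0: wait I6 write@33

cycle = 13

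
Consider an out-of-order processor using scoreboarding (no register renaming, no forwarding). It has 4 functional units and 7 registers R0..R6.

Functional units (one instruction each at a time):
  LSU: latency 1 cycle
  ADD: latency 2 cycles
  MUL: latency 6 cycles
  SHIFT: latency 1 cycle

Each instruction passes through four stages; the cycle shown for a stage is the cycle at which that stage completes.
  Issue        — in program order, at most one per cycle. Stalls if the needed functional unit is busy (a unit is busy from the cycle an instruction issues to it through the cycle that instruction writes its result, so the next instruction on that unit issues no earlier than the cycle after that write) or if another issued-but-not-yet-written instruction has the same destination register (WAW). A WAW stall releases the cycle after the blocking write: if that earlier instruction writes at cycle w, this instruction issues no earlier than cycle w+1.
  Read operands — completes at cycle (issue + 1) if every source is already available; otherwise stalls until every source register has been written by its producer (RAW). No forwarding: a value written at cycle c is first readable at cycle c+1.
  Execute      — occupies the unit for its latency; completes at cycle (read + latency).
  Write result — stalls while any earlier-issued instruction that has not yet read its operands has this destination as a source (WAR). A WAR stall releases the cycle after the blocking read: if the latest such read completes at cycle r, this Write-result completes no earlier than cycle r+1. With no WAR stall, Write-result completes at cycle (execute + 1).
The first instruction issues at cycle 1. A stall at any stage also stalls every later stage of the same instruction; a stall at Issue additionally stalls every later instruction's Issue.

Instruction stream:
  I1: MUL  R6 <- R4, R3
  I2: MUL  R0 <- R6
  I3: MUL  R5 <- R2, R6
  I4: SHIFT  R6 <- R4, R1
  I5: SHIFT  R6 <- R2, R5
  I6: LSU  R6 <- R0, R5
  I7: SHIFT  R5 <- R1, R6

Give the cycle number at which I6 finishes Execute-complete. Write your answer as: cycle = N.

[I1] 1/2/8/9
[I2] 10/11/17/18  (struct: MUL busy until I1 writes@9)
[I3] 19/20/26/27  (struct: MUL busy until I2 writes@18)
[I4] 20/21/22/23
[I5] 24/28/29/30  (struct: SHIFT busy until I4 writes@23; RAW R5: wait I3 write@27)
[I6] 31/32/33/34  (WAW R6: wait I5 write@30)
[I7] 32/35/36/37  (RAW R6: wait I6 write@34)

cycle = 33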